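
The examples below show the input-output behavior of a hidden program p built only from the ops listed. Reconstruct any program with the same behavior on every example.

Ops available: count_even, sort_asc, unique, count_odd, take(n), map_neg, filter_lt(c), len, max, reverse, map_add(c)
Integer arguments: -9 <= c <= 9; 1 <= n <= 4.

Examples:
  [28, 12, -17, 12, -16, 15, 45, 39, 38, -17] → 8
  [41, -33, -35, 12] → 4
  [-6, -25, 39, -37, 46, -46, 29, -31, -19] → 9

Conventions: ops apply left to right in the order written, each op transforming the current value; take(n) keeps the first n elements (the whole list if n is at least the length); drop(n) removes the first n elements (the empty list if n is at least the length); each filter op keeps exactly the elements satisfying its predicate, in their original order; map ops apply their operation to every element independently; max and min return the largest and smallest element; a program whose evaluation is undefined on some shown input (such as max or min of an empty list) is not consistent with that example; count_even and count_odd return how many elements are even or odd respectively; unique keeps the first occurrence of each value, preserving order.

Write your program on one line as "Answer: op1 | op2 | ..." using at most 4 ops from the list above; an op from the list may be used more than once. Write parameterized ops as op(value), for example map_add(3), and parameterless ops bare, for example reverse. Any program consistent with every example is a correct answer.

sort_asc | unique | len

Check, running the answer program on each example:
  [28, 12, -17, 12, -16, 15, 45, 39, 38, -17] -> [-17, -17, -16, 12, 12, 15, 28, 38, 39, 45] -> [-17, -16, 12, 15, 28, 38, 39, 45] -> 8
  [41, -33, -35, 12] -> [-35, -33, 12, 41] -> [-35, -33, 12, 41] -> 4
  [-6, -25, 39, -37, 46, -46, 29, -31, -19] -> [-46, -37, -31, -25, -19, -6, 29, 39, 46] -> [-46, -37, -31, -25, -19, -6, 29, 39, 46] -> 9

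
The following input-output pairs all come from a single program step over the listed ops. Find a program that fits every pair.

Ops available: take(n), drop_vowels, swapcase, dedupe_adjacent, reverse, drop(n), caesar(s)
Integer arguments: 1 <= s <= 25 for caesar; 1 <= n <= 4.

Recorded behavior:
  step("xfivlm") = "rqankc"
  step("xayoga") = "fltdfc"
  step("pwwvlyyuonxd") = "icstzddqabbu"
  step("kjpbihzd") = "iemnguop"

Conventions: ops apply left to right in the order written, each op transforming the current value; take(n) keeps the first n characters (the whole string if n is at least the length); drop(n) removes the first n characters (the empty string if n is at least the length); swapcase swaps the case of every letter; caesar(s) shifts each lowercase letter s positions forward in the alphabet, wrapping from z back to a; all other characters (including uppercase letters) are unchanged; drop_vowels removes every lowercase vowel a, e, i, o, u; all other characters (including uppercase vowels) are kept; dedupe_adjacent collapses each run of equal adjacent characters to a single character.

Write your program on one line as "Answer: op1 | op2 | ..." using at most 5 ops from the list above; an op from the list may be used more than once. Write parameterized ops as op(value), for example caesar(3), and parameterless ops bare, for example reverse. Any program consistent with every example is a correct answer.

caesar(8) | reverse | caesar(13) | caesar(10)

Check, running the answer program on each example:
  "xfivlm" -> "fnqdtu" -> "utdqnf" -> "hgqdas" -> "rqankc"
  "xayoga" -> "figwoi" -> "iowgif" -> "vbjtvs" -> "fltdfc"
  "pwwvlyyuonxd" -> "xeedtggcwvfl" -> "lfvwcggtdeex" -> "ysijpttgqrrk" -> "icstzddqabbu"
  "kjpbihzd" -> "srxjqphl" -> "lhpqjxrs" -> "yucdwkef" -> "iemnguop"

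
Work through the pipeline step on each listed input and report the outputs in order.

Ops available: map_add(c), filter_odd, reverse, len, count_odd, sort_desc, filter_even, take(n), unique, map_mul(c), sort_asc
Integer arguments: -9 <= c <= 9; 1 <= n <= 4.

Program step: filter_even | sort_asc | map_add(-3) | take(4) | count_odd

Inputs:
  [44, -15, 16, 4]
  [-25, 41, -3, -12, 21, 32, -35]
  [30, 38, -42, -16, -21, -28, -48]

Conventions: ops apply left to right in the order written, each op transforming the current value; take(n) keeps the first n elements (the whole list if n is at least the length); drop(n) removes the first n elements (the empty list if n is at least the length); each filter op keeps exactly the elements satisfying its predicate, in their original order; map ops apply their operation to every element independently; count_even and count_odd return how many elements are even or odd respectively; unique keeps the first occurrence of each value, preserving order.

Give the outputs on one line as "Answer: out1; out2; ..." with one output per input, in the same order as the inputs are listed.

Execution, op by op:
  [44, -15, 16, 4] -> [44, 16, 4] -> [4, 16, 44] -> [1, 13, 41] -> [1, 13, 41] -> 3
  [-25, 41, -3, -12, 21, 32, -35] -> [-12, 32] -> [-12, 32] -> [-15, 29] -> [-15, 29] -> 2
  [30, 38, -42, -16, -21, -28, -48] -> [30, 38, -42, -16, -28, -48] -> [-48, -42, -28, -16, 30, 38] -> [-51, -45, -31, -19, 27, 35] -> [-51, -45, -31, -19] -> 4

3; 2; 4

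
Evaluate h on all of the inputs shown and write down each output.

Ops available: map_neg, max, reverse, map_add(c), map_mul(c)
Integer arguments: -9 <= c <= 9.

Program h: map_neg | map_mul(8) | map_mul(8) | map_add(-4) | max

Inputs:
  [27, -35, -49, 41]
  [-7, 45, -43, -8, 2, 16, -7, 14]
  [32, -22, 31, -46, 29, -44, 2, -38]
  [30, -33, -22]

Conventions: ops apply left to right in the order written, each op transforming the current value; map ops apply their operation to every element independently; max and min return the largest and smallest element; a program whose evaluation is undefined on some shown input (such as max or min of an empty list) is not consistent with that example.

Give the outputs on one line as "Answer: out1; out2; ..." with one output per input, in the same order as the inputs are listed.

3132; 2748; 2940; 2108

Execution, op by op:
  [27, -35, -49, 41] -> [-27, 35, 49, -41] -> [-216, 280, 392, -328] -> [-1728, 2240, 3136, -2624] -> [-1732, 2236, 3132, -2628] -> 3132
  [-7, 45, -43, -8, 2, 16, -7, 14] -> [7, -45, 43, 8, -2, -16, 7, -14] -> [56, -360, 344, 64, -16, -128, 56, -112] -> [448, -2880, 2752, 512, -128, -1024, 448, -896] -> [444, -2884, 2748, 508, -132, -1028, 444, -900] -> 2748
  [32, -22, 31, -46, 29, -44, 2, -38] -> [-32, 22, -31, 46, -29, 44, -2, 38] -> [-256, 176, -248, 368, -232, 352, -16, 304] -> [-2048, 1408, -1984, 2944, -1856, 2816, -128, 2432] -> [-2052, 1404, -1988, 2940, -1860, 2812, -132, 2428] -> 2940
  [30, -33, -22] -> [-30, 33, 22] -> [-240, 264, 176] -> [-1920, 2112, 1408] -> [-1924, 2108, 1404] -> 2108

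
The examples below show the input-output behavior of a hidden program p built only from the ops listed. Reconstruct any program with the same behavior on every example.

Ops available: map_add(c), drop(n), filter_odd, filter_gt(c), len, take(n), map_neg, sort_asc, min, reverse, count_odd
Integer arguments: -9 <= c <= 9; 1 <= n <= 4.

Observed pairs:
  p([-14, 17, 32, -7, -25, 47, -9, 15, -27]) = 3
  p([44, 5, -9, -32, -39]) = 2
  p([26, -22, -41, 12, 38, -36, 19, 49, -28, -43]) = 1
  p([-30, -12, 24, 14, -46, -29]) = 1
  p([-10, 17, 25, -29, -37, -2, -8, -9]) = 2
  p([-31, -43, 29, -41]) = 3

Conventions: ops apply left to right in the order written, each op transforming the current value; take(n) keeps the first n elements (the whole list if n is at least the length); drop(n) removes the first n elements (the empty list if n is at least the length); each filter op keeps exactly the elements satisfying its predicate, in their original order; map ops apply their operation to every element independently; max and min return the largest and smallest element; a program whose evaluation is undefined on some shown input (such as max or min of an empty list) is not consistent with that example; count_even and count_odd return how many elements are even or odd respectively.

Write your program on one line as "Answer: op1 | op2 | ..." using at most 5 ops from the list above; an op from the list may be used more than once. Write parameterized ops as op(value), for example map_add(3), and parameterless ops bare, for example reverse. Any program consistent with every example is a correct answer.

map_neg | filter_gt(3) | take(4) | count_odd

Check, running the answer program on each example:
  [-14, 17, 32, -7, -25, 47, -9, 15, -27] -> [14, -17, -32, 7, 25, -47, 9, -15, 27] -> [14, 7, 25, 9, 27] -> [14, 7, 25, 9] -> 3
  [44, 5, -9, -32, -39] -> [-44, -5, 9, 32, 39] -> [9, 32, 39] -> [9, 32, 39] -> 2
  [26, -22, -41, 12, 38, -36, 19, 49, -28, -43] -> [-26, 22, 41, -12, -38, 36, -19, -49, 28, 43] -> [22, 41, 36, 28, 43] -> [22, 41, 36, 28] -> 1
  [-30, -12, 24, 14, -46, -29] -> [30, 12, -24, -14, 46, 29] -> [30, 12, 46, 29] -> [30, 12, 46, 29] -> 1
  [-10, 17, 25, -29, -37, -2, -8, -9] -> [10, -17, -25, 29, 37, 2, 8, 9] -> [10, 29, 37, 8, 9] -> [10, 29, 37, 8] -> 2
  [-31, -43, 29, -41] -> [31, 43, -29, 41] -> [31, 43, 41] -> [31, 43, 41] -> 3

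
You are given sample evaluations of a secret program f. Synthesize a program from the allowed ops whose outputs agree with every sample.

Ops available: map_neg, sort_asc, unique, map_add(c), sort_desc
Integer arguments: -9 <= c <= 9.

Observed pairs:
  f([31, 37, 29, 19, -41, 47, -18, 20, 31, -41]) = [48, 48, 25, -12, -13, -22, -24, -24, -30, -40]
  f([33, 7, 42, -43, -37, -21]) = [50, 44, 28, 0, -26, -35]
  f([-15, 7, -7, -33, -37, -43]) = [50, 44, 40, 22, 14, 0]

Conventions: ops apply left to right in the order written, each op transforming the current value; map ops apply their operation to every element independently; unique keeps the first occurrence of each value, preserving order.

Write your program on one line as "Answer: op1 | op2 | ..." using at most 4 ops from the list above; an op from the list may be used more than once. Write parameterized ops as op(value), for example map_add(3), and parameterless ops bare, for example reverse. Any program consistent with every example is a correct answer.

sort_asc | map_neg | map_add(7)

Check, running the answer program on each example:
  [31, 37, 29, 19, -41, 47, -18, 20, 31, -41] -> [-41, -41, -18, 19, 20, 29, 31, 31, 37, 47] -> [41, 41, 18, -19, -20, -29, -31, -31, -37, -47] -> [48, 48, 25, -12, -13, -22, -24, -24, -30, -40]
  [33, 7, 42, -43, -37, -21] -> [-43, -37, -21, 7, 33, 42] -> [43, 37, 21, -7, -33, -42] -> [50, 44, 28, 0, -26, -35]
  [-15, 7, -7, -33, -37, -43] -> [-43, -37, -33, -15, -7, 7] -> [43, 37, 33, 15, 7, -7] -> [50, 44, 40, 22, 14, 0]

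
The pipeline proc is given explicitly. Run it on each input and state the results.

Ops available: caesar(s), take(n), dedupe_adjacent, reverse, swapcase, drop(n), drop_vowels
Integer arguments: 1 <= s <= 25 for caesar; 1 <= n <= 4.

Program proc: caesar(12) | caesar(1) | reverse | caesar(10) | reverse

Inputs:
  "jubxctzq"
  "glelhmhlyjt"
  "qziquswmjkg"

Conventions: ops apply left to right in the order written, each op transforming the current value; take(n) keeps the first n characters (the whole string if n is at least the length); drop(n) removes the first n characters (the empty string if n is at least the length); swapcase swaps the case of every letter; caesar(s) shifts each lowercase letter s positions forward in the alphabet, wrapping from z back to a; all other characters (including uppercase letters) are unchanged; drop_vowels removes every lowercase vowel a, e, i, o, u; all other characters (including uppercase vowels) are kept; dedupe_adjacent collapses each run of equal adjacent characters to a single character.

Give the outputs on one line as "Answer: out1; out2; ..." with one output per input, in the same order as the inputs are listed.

Execution, op by op:
  "jubxctzq" -> "vgnjoflc" -> "whokpgmd" -> "dmgpkohw" -> "nwqzuyrg" -> "gryuzqwn"
  "glelhmhlyjt" -> "sxqxtytxkvf" -> "tyryuzuylwg" -> "gwlyuzuyryt" -> "qgviejeibid" -> "dibiejeivgq"
  "qziquswmjkg" -> "clucgeiyvws" -> "dmvdhfjzwxt" -> "txwzjfhdvmd" -> "dhgjtprnfwn" -> "nwfnrptjghd"

"gryuzqwn"; "dibiejeivgq"; "nwfnrptjghd"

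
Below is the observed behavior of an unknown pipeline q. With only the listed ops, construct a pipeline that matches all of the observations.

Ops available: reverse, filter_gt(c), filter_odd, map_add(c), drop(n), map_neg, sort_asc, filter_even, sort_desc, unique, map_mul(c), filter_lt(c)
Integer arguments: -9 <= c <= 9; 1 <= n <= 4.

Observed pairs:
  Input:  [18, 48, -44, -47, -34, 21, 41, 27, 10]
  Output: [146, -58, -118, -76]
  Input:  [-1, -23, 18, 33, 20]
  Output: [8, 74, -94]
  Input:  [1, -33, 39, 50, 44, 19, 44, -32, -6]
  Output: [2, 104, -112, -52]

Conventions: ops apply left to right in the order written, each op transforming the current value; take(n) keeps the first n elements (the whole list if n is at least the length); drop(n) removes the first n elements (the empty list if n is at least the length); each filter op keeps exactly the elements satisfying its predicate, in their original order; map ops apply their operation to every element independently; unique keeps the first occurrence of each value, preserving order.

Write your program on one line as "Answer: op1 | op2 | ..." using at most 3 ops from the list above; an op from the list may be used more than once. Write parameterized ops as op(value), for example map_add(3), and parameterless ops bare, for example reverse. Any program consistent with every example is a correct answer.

filter_odd | map_mul(-3) | map_add(5)

Check, running the answer program on each example:
  [18, 48, -44, -47, -34, 21, 41, 27, 10] -> [-47, 21, 41, 27] -> [141, -63, -123, -81] -> [146, -58, -118, -76]
  [-1, -23, 18, 33, 20] -> [-1, -23, 33] -> [3, 69, -99] -> [8, 74, -94]
  [1, -33, 39, 50, 44, 19, 44, -32, -6] -> [1, -33, 39, 19] -> [-3, 99, -117, -57] -> [2, 104, -112, -52]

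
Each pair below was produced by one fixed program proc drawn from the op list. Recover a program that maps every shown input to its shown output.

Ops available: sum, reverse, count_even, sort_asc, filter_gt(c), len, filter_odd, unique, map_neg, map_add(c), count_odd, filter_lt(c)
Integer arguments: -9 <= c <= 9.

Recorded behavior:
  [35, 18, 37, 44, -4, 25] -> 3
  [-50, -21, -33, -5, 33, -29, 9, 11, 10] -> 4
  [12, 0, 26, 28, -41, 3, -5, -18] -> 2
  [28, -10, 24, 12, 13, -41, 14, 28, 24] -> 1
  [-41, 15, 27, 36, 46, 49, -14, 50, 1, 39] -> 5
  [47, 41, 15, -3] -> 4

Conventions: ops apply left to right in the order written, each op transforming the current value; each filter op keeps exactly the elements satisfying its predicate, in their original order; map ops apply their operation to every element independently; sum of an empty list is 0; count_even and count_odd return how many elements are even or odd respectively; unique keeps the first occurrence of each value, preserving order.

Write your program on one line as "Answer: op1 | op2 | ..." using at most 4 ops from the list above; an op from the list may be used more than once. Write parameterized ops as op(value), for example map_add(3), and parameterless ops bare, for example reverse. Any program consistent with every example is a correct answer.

filter_gt(-7) | sort_asc | map_add(-6) | count_odd

Check, running the answer program on each example:
  [35, 18, 37, 44, -4, 25] -> [35, 18, 37, 44, -4, 25] -> [-4, 18, 25, 35, 37, 44] -> [-10, 12, 19, 29, 31, 38] -> 3
  [-50, -21, -33, -5, 33, -29, 9, 11, 10] -> [-5, 33, 9, 11, 10] -> [-5, 9, 10, 11, 33] -> [-11, 3, 4, 5, 27] -> 4
  [12, 0, 26, 28, -41, 3, -5, -18] -> [12, 0, 26, 28, 3, -5] -> [-5, 0, 3, 12, 26, 28] -> [-11, -6, -3, 6, 20, 22] -> 2
  [28, -10, 24, 12, 13, -41, 14, 28, 24] -> [28, 24, 12, 13, 14, 28, 24] -> [12, 13, 14, 24, 24, 28, 28] -> [6, 7, 8, 18, 18, 22, 22] -> 1
  [-41, 15, 27, 36, 46, 49, -14, 50, 1, 39] -> [15, 27, 36, 46, 49, 50, 1, 39] -> [1, 15, 27, 36, 39, 46, 49, 50] -> [-5, 9, 21, 30, 33, 40, 43, 44] -> 5
  [47, 41, 15, -3] -> [47, 41, 15, -3] -> [-3, 15, 41, 47] -> [-9, 9, 35, 41] -> 4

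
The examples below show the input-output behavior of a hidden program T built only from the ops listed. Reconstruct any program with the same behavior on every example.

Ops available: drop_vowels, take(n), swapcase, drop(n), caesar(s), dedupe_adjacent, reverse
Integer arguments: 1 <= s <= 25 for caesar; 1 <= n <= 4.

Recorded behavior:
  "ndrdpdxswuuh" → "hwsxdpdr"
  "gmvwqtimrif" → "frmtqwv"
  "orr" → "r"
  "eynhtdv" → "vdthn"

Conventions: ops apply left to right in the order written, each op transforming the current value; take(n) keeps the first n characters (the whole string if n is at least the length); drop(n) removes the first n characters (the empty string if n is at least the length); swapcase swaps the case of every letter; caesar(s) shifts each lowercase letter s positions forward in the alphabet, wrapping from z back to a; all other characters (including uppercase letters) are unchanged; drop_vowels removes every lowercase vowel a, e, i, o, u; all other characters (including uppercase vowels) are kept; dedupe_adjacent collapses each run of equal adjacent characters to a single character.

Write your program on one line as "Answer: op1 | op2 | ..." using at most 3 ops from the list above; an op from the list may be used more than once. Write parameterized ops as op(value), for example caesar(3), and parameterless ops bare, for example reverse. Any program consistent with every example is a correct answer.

drop(2) | drop_vowels | reverse

Check, running the answer program on each example:
  "ndrdpdxswuuh" -> "rdpdxswuuh" -> "rdpdxswh" -> "hwsxdpdr"
  "gmvwqtimrif" -> "vwqtimrif" -> "vwqtmrf" -> "frmtqwv"
  "orr" -> "r" -> "r" -> "r"
  "eynhtdv" -> "nhtdv" -> "nhtdv" -> "vdthn"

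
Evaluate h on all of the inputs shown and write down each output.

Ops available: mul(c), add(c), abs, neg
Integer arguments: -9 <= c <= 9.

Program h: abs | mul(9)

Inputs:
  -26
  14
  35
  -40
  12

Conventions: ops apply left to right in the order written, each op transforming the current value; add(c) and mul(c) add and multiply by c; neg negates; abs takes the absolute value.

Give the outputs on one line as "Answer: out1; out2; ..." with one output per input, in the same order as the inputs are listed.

234; 126; 315; 360; 108

Execution, op by op:
  -26 -> 26 -> 234
  14 -> 14 -> 126
  35 -> 35 -> 315
  -40 -> 40 -> 360
  12 -> 12 -> 108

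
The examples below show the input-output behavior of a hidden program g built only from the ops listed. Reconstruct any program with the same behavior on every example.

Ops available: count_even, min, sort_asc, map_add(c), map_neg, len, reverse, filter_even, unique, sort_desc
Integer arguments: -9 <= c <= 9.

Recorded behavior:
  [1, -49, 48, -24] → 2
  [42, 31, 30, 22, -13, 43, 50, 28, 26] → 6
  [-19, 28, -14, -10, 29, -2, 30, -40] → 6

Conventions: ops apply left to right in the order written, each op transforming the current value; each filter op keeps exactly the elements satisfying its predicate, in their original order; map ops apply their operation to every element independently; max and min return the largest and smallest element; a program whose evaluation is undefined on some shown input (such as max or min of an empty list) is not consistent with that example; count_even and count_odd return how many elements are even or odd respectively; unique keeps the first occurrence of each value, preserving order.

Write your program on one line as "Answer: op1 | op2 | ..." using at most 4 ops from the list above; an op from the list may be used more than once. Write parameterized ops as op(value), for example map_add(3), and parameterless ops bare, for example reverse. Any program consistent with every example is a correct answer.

sort_asc | filter_even | len

Check, running the answer program on each example:
  [1, -49, 48, -24] -> [-49, -24, 1, 48] -> [-24, 48] -> 2
  [42, 31, 30, 22, -13, 43, 50, 28, 26] -> [-13, 22, 26, 28, 30, 31, 42, 43, 50] -> [22, 26, 28, 30, 42, 50] -> 6
  [-19, 28, -14, -10, 29, -2, 30, -40] -> [-40, -19, -14, -10, -2, 28, 29, 30] -> [-40, -14, -10, -2, 28, 30] -> 6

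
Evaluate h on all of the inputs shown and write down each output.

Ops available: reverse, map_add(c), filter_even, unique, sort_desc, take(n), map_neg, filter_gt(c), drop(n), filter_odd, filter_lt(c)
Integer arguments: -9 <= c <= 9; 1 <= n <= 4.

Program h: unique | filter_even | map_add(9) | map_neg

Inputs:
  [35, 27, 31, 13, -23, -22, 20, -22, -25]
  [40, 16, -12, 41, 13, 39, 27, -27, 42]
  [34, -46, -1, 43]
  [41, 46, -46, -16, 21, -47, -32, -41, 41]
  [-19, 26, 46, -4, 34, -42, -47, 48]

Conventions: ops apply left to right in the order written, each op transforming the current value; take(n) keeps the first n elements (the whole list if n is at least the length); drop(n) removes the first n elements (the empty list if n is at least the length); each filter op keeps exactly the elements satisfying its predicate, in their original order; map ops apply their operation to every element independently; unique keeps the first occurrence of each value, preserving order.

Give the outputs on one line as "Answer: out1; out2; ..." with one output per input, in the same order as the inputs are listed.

Execution, op by op:
  [35, 27, 31, 13, -23, -22, 20, -22, -25] -> [35, 27, 31, 13, -23, -22, 20, -25] -> [-22, 20] -> [-13, 29] -> [13, -29]
  [40, 16, -12, 41, 13, 39, 27, -27, 42] -> [40, 16, -12, 41, 13, 39, 27, -27, 42] -> [40, 16, -12, 42] -> [49, 25, -3, 51] -> [-49, -25, 3, -51]
  [34, -46, -1, 43] -> [34, -46, -1, 43] -> [34, -46] -> [43, -37] -> [-43, 37]
  [41, 46, -46, -16, 21, -47, -32, -41, 41] -> [41, 46, -46, -16, 21, -47, -32, -41] -> [46, -46, -16, -32] -> [55, -37, -7, -23] -> [-55, 37, 7, 23]
  [-19, 26, 46, -4, 34, -42, -47, 48] -> [-19, 26, 46, -4, 34, -42, -47, 48] -> [26, 46, -4, 34, -42, 48] -> [35, 55, 5, 43, -33, 57] -> [-35, -55, -5, -43, 33, -57]

[13, -29]; [-49, -25, 3, -51]; [-43, 37]; [-55, 37, 7, 23]; [-35, -55, -5, -43, 33, -57]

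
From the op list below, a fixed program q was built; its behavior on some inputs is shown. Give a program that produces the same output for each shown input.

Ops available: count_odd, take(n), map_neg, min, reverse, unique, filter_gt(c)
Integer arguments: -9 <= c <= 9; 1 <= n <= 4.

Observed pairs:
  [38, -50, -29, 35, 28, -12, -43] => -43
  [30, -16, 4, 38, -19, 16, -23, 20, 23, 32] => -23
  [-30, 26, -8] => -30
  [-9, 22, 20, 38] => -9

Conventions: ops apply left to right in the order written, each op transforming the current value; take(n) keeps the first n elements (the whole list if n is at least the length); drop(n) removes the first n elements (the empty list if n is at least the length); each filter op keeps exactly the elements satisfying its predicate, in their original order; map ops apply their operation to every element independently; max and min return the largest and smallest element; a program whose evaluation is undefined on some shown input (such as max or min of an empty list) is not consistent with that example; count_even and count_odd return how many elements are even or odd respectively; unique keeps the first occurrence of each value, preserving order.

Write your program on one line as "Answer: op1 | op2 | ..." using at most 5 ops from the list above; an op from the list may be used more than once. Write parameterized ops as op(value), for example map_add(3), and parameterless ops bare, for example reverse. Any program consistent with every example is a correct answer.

reverse | take(4) | reverse | min

Check, running the answer program on each example:
  [38, -50, -29, 35, 28, -12, -43] -> [-43, -12, 28, 35, -29, -50, 38] -> [-43, -12, 28, 35] -> [35, 28, -12, -43] -> -43
  [30, -16, 4, 38, -19, 16, -23, 20, 23, 32] -> [32, 23, 20, -23, 16, -19, 38, 4, -16, 30] -> [32, 23, 20, -23] -> [-23, 20, 23, 32] -> -23
  [-30, 26, -8] -> [-8, 26, -30] -> [-8, 26, -30] -> [-30, 26, -8] -> -30
  [-9, 22, 20, 38] -> [38, 20, 22, -9] -> [38, 20, 22, -9] -> [-9, 22, 20, 38] -> -9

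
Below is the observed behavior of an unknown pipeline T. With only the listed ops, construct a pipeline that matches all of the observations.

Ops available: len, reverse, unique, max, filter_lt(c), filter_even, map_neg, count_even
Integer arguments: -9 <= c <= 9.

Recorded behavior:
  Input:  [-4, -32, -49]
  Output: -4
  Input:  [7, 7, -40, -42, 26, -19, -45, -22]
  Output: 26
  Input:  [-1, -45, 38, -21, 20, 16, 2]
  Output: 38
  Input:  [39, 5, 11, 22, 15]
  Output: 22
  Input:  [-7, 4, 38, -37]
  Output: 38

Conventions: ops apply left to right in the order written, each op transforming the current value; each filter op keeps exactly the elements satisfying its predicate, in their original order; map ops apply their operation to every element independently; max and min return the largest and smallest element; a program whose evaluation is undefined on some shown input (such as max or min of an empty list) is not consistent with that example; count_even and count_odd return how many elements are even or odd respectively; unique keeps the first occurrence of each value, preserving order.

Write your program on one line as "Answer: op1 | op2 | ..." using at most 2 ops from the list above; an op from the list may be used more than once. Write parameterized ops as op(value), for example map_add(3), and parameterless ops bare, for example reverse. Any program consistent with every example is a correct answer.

filter_even | max

Check, running the answer program on each example:
  [-4, -32, -49] -> [-4, -32] -> -4
  [7, 7, -40, -42, 26, -19, -45, -22] -> [-40, -42, 26, -22] -> 26
  [-1, -45, 38, -21, 20, 16, 2] -> [38, 20, 16, 2] -> 38
  [39, 5, 11, 22, 15] -> [22] -> 22
  [-7, 4, 38, -37] -> [4, 38] -> 38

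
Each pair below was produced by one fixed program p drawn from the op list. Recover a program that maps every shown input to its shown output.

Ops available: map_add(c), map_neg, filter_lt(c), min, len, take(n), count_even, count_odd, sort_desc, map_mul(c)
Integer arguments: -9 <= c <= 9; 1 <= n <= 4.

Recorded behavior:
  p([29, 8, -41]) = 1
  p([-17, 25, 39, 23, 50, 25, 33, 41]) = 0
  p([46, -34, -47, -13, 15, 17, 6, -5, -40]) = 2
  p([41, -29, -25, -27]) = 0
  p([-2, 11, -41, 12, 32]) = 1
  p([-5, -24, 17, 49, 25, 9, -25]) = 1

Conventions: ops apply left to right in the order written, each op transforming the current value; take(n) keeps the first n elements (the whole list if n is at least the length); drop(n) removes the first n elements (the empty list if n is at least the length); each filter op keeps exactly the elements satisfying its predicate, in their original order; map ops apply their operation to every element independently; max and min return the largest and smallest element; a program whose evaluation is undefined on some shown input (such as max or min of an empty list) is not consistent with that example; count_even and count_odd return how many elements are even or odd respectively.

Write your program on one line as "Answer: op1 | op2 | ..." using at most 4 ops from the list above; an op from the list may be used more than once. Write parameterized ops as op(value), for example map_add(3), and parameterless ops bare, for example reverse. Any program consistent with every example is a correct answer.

map_add(3) | take(3) | count_odd

Check, running the answer program on each example:
  [29, 8, -41] -> [32, 11, -38] -> [32, 11, -38] -> 1
  [-17, 25, 39, 23, 50, 25, 33, 41] -> [-14, 28, 42, 26, 53, 28, 36, 44] -> [-14, 28, 42] -> 0
  [46, -34, -47, -13, 15, 17, 6, -5, -40] -> [49, -31, -44, -10, 18, 20, 9, -2, -37] -> [49, -31, -44] -> 2
  [41, -29, -25, -27] -> [44, -26, -22, -24] -> [44, -26, -22] -> 0
  [-2, 11, -41, 12, 32] -> [1, 14, -38, 15, 35] -> [1, 14, -38] -> 1
  [-5, -24, 17, 49, 25, 9, -25] -> [-2, -21, 20, 52, 28, 12, -22] -> [-2, -21, 20] -> 1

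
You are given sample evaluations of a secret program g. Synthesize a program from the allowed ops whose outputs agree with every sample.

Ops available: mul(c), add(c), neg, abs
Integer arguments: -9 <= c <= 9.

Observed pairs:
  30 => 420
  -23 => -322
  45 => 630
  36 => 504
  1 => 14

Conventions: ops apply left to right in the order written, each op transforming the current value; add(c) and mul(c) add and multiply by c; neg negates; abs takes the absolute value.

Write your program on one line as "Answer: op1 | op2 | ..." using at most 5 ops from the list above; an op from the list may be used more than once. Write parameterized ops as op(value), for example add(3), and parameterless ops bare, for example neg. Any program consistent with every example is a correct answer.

neg | mul(-7) | mul(-2) | neg

Check, running the answer program on each example:
  30 -> -30 -> 210 -> -420 -> 420
  -23 -> 23 -> -161 -> 322 -> -322
  45 -> -45 -> 315 -> -630 -> 630
  36 -> -36 -> 252 -> -504 -> 504
  1 -> -1 -> 7 -> -14 -> 14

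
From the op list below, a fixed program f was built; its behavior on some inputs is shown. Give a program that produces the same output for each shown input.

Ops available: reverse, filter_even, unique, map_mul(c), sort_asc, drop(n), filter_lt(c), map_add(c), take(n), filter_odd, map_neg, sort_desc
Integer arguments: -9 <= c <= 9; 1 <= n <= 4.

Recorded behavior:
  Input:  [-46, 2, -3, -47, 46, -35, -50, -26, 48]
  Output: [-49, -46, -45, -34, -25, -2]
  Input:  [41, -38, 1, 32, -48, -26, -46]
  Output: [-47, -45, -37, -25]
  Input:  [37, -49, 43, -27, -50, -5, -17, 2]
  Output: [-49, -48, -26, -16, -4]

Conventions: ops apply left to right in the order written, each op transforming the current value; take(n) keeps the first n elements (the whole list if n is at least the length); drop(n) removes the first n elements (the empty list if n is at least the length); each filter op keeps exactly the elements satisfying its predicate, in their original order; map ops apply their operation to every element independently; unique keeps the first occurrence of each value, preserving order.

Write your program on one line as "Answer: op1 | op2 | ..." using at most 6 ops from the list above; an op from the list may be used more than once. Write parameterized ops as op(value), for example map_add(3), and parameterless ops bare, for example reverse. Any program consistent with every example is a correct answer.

sort_desc | map_add(1) | drop(2) | drop(1) | reverse

Check, running the answer program on each example:
  [-46, 2, -3, -47, 46, -35, -50, -26, 48] -> [48, 46, 2, -3, -26, -35, -46, -47, -50] -> [49, 47, 3, -2, -25, -34, -45, -46, -49] -> [3, -2, -25, -34, -45, -46, -49] -> [-2, -25, -34, -45, -46, -49] -> [-49, -46, -45, -34, -25, -2]
  [41, -38, 1, 32, -48, -26, -46] -> [41, 32, 1, -26, -38, -46, -48] -> [42, 33, 2, -25, -37, -45, -47] -> [2, -25, -37, -45, -47] -> [-25, -37, -45, -47] -> [-47, -45, -37, -25]
  [37, -49, 43, -27, -50, -5, -17, 2] -> [43, 37, 2, -5, -17, -27, -49, -50] -> [44, 38, 3, -4, -16, -26, -48, -49] -> [3, -4, -16, -26, -48, -49] -> [-4, -16, -26, -48, -49] -> [-49, -48, -26, -16, -4]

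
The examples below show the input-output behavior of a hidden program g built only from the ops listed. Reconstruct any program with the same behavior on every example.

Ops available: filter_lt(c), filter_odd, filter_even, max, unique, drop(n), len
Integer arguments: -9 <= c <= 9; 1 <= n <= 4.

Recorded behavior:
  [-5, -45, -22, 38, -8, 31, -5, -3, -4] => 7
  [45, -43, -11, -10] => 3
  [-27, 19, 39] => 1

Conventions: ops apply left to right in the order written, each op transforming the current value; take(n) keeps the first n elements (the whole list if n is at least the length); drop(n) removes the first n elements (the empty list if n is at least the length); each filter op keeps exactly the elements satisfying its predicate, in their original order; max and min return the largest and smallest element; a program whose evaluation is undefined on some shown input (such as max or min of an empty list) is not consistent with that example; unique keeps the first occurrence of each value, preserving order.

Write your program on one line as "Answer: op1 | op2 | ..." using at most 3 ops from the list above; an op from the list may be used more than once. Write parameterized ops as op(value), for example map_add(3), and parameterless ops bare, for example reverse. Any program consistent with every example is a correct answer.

filter_lt(1) | len

Check, running the answer program on each example:
  [-5, -45, -22, 38, -8, 31, -5, -3, -4] -> [-5, -45, -22, -8, -5, -3, -4] -> 7
  [45, -43, -11, -10] -> [-43, -11, -10] -> 3
  [-27, 19, 39] -> [-27] -> 1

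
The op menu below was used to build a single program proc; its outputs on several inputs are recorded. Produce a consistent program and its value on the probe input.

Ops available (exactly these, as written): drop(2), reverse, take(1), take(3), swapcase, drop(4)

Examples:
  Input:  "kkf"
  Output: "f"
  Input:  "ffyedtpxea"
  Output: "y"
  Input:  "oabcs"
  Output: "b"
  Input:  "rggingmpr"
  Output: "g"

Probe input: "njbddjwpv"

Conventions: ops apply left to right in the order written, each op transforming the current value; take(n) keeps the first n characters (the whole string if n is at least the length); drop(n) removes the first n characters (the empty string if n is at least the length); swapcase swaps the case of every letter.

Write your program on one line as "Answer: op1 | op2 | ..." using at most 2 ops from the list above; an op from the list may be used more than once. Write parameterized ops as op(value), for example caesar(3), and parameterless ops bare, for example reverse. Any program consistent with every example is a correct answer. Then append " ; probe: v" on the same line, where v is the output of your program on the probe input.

take(3) | drop(2) ; probe: "b"

Check, running the answer program on each example:
  "kkf" -> "kkf" -> "f"
  "ffyedtpxea" -> "ffy" -> "y"
  "oabcs" -> "oab" -> "b"
  "rggingmpr" -> "rgg" -> "g"
  probe: "njbddjwpv" -> "njb" -> "b"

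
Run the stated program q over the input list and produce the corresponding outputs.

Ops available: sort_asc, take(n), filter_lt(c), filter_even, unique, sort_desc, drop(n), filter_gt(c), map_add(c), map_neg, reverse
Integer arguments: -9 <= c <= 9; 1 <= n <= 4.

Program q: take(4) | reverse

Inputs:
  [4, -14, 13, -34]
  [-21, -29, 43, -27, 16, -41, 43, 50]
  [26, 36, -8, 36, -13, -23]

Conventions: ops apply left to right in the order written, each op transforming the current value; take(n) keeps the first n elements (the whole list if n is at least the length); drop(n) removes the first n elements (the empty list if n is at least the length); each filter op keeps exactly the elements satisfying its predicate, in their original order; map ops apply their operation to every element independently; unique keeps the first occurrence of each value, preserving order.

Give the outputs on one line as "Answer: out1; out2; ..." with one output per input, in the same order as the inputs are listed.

Execution, op by op:
  [4, -14, 13, -34] -> [4, -14, 13, -34] -> [-34, 13, -14, 4]
  [-21, -29, 43, -27, 16, -41, 43, 50] -> [-21, -29, 43, -27] -> [-27, 43, -29, -21]
  [26, 36, -8, 36, -13, -23] -> [26, 36, -8, 36] -> [36, -8, 36, 26]

[-34, 13, -14, 4]; [-27, 43, -29, -21]; [36, -8, 36, 26]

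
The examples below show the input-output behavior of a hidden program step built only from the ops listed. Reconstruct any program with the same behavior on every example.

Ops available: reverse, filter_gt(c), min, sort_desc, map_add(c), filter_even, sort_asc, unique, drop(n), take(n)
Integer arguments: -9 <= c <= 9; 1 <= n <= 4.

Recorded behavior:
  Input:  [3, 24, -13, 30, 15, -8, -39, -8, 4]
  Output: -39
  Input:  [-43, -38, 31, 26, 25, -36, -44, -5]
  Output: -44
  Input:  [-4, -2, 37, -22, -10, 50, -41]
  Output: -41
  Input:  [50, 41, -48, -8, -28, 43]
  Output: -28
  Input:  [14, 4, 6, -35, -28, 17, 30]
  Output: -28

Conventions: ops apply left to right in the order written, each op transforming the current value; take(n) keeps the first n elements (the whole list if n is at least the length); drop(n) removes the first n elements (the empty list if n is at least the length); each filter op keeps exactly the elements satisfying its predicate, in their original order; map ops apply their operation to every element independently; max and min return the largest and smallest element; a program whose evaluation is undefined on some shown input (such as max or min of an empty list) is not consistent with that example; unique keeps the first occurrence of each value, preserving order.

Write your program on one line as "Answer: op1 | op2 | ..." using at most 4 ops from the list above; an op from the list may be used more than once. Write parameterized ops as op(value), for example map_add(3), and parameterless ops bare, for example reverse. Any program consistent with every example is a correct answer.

drop(4) | unique | min

Check, running the answer program on each example:
  [3, 24, -13, 30, 15, -8, -39, -8, 4] -> [15, -8, -39, -8, 4] -> [15, -8, -39, 4] -> -39
  [-43, -38, 31, 26, 25, -36, -44, -5] -> [25, -36, -44, -5] -> [25, -36, -44, -5] -> -44
  [-4, -2, 37, -22, -10, 50, -41] -> [-10, 50, -41] -> [-10, 50, -41] -> -41
  [50, 41, -48, -8, -28, 43] -> [-28, 43] -> [-28, 43] -> -28
  [14, 4, 6, -35, -28, 17, 30] -> [-28, 17, 30] -> [-28, 17, 30] -> -28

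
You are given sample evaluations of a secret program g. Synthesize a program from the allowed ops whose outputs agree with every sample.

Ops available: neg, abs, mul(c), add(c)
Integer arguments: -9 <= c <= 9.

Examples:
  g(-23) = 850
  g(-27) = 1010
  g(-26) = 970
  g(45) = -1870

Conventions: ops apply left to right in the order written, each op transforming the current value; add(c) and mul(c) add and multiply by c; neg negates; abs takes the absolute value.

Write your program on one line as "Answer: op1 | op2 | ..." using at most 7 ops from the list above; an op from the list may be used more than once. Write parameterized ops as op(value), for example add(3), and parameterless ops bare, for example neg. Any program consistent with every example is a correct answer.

neg | mul(-5) | add(8) | mul(-4) | mul(2) | add(-6)

Check, running the answer program on each example:
  -23 -> 23 -> -115 -> -107 -> 428 -> 856 -> 850
  -27 -> 27 -> -135 -> -127 -> 508 -> 1016 -> 1010
  -26 -> 26 -> -130 -> -122 -> 488 -> 976 -> 970
  45 -> -45 -> 225 -> 233 -> -932 -> -1864 -> -1870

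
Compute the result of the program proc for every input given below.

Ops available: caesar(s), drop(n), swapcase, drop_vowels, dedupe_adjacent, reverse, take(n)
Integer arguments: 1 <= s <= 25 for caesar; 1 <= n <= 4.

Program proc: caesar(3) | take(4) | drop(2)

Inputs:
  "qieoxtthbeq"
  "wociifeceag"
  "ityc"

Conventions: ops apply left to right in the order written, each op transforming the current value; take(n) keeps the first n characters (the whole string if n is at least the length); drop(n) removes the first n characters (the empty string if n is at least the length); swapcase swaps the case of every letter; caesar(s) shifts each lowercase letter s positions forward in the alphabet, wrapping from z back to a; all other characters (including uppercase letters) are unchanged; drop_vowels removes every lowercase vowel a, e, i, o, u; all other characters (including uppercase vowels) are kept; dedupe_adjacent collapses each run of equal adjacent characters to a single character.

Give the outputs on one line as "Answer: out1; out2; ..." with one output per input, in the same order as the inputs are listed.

"hr"; "fl"; "bf"

Execution, op by op:
  "qieoxtthbeq" -> "tlhrawwkeht" -> "tlhr" -> "hr"
  "wociifeceag" -> "zrfllihfhdj" -> "zrfl" -> "fl"
  "ityc" -> "lwbf" -> "lwbf" -> "bf"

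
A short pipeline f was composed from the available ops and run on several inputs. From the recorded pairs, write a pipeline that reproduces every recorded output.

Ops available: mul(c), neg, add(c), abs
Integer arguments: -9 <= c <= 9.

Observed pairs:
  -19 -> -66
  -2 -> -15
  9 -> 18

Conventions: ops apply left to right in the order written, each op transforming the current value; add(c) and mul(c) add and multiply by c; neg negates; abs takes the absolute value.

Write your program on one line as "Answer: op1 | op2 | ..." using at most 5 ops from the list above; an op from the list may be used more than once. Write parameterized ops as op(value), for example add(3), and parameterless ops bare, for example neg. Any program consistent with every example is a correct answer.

add(2) | neg | add(3) | mul(-3) | add(-6)

Check, running the answer program on each example:
  -19 -> -17 -> 17 -> 20 -> -60 -> -66
  -2 -> 0 -> 0 -> 3 -> -9 -> -15
  9 -> 11 -> -11 -> -8 -> 24 -> 18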